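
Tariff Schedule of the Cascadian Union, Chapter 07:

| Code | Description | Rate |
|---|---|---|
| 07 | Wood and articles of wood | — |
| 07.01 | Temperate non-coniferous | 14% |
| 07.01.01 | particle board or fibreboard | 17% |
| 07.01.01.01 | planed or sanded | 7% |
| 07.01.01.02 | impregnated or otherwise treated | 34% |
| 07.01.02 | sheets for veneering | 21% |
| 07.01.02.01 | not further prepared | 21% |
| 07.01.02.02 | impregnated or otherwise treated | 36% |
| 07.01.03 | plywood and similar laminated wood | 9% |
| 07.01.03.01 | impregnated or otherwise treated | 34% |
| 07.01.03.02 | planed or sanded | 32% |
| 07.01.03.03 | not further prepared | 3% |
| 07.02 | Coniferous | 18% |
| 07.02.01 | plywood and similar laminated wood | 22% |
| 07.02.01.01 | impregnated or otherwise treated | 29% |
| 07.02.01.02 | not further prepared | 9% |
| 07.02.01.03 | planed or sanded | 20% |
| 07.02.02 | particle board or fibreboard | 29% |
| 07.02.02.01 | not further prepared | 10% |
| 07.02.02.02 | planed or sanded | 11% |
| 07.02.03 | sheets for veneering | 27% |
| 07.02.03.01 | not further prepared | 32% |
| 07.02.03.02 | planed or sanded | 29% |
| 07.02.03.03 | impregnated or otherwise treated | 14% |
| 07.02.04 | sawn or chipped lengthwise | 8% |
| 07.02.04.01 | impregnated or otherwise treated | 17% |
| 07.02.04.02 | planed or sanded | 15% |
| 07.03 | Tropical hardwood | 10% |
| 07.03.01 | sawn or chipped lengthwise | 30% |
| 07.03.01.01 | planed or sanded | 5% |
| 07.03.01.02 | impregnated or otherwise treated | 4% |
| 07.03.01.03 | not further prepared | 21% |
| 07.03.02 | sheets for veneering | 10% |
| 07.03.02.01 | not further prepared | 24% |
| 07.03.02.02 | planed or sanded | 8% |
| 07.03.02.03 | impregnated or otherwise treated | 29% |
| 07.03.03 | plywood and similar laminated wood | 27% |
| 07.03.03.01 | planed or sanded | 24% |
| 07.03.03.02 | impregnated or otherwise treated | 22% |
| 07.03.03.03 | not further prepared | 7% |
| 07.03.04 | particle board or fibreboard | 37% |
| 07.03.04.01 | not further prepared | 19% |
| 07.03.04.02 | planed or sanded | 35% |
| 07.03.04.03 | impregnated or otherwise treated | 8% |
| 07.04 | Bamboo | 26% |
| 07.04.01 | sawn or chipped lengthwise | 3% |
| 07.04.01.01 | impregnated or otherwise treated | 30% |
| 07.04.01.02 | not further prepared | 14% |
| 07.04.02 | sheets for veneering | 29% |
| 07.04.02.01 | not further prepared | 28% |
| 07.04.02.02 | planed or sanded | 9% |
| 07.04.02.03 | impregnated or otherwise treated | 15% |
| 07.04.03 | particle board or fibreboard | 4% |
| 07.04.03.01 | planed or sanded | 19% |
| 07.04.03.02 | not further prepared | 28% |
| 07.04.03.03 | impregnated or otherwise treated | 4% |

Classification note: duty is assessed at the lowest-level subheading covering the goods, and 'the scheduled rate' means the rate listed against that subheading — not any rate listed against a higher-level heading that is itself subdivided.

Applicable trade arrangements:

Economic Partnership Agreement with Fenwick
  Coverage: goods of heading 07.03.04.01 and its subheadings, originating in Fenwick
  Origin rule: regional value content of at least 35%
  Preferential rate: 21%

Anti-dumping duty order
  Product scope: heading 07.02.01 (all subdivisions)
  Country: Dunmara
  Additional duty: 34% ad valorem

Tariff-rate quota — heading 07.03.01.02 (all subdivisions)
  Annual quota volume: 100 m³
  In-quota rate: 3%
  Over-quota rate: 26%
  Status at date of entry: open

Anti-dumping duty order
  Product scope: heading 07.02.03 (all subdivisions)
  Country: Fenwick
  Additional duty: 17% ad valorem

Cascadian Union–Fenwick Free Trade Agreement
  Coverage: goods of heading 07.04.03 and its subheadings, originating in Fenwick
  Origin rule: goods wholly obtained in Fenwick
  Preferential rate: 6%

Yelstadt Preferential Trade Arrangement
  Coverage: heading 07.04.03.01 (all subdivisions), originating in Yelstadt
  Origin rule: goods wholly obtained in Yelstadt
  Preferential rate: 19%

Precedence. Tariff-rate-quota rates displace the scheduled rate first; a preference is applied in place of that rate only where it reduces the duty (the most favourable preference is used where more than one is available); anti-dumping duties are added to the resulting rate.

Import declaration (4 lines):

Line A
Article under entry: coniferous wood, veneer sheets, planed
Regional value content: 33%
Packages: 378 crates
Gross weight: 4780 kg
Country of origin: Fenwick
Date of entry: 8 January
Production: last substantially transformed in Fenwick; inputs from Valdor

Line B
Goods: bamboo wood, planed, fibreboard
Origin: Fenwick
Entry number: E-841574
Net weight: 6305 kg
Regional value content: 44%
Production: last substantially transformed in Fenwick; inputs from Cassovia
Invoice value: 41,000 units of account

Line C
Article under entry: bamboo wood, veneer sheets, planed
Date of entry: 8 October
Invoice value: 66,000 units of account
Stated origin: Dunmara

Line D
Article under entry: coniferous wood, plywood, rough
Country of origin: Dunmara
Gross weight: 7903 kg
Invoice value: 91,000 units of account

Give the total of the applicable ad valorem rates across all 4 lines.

117%

Line A: coniferous → 07.02; veneer sheets → 07.02.03; planed → 07.02.03.02. Scheduled 29%. Fenwick agreement on 07.03.04.01: 07.02.03.02 not covered; Fenwick agreement on 07.04.03: 07.02.03.02 not covered; anti-dumping (Fenwick, 07.02.03): +17%; total 29% + 17% = 46%. → 46%.
Line B: bamboo → 07.04; fibreboard → 07.04.03; planed → 07.04.03.01. Scheduled 19%. Fenwick agreement on 07.03.04.01: 07.04.03.01 not covered; Fenwick agreement on 07.04.03: not wholly obtained. → 19%.
Line C: bamboo → 07.04; veneer sheets → 07.04.02; planed → 07.04.02.02. Scheduled 9%. No special measure applies. → 9%.
Line D: coniferous → 07.02; plywood → 07.02.01; rough → 07.02.01.02. Scheduled 9%. anti-dumping (Dunmara, 07.02.01): +34%; total 9% + 34% = 43%. → 43%.
Sum: 46% + 19% + 9% + 43% = 117%.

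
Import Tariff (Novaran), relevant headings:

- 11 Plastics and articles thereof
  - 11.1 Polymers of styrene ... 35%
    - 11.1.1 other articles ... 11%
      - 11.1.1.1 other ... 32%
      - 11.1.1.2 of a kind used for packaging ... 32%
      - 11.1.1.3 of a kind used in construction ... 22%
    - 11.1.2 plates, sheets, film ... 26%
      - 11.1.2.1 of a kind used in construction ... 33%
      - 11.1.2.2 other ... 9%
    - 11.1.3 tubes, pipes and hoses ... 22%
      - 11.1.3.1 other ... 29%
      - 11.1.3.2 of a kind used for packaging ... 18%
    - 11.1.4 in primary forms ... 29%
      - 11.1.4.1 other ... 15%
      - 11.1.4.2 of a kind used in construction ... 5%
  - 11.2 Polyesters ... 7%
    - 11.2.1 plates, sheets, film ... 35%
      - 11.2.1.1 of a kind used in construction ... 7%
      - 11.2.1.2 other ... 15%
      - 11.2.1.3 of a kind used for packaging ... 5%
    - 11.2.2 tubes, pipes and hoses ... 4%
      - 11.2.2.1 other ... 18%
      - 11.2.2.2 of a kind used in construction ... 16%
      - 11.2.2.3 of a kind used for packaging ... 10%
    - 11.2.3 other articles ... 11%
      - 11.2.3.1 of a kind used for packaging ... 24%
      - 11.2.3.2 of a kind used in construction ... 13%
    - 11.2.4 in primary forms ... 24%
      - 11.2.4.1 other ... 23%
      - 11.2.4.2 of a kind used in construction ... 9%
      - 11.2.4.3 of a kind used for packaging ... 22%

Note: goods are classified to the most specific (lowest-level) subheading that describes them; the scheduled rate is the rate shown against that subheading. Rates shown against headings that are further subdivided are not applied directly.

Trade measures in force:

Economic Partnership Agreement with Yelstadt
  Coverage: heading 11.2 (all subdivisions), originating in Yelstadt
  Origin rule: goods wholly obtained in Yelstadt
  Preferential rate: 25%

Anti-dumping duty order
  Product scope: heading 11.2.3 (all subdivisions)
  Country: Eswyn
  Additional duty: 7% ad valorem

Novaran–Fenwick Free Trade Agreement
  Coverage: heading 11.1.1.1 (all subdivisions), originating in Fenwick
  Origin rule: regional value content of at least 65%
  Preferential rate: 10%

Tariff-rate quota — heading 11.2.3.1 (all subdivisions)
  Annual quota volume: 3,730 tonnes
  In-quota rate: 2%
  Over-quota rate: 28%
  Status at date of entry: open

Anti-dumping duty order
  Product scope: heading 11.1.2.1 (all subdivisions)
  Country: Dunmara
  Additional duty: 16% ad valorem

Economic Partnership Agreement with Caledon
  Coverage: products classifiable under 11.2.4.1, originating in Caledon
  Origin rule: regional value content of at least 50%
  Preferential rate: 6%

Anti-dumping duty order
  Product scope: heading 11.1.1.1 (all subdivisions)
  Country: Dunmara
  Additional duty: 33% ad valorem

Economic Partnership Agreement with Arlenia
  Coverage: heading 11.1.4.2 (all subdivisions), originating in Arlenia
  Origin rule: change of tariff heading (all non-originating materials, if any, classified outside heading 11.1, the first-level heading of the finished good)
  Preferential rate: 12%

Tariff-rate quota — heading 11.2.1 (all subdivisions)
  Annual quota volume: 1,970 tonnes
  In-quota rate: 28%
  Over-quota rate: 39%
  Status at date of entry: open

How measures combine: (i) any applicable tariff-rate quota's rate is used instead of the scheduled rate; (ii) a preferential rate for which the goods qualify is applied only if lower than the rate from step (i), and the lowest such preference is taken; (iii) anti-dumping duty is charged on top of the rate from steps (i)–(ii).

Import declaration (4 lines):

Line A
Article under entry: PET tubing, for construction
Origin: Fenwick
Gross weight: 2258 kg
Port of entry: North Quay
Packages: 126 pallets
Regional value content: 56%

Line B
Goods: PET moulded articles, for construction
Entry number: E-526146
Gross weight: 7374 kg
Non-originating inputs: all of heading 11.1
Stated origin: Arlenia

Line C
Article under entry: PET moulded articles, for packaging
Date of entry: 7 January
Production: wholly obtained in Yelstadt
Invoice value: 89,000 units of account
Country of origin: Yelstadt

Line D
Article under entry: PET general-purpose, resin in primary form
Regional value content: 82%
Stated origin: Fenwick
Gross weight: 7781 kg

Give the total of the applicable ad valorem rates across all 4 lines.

Line A: PET → 11.2; tubing → 11.2.2; for construction → 11.2.2.2. Scheduled 16%. Fenwick agreement on 11.1.1.1: 11.2.2.2 not covered. → 16%.
Line B: PET → 11.2; moulded articles → 11.2.3; for construction → 11.2.3.2. Scheduled 13%. Arlenia agreement on 11.1.4.2: 11.2.3.2 not covered. → 13%.
Line C: PET → 11.2; moulded articles → 11.2.3; for packaging → 11.2.3.1. Scheduled 24%. quota on 11.2.3.1 open → in-quota 2%; Yelstadt agreement on 11.2: wholly obtained → 25% available; preference 25% not lower than 2% → no reduction. → 2%.
Line D: PET → 11.2; resin in primary form → 11.2.4; general-purpose → 11.2.4.1. Scheduled 23%. Fenwick agreement on 11.1.1.1: 11.2.4.1 not covered. → 23%.
Sum: 16% + 13% + 2% + 23% = 54%.

54%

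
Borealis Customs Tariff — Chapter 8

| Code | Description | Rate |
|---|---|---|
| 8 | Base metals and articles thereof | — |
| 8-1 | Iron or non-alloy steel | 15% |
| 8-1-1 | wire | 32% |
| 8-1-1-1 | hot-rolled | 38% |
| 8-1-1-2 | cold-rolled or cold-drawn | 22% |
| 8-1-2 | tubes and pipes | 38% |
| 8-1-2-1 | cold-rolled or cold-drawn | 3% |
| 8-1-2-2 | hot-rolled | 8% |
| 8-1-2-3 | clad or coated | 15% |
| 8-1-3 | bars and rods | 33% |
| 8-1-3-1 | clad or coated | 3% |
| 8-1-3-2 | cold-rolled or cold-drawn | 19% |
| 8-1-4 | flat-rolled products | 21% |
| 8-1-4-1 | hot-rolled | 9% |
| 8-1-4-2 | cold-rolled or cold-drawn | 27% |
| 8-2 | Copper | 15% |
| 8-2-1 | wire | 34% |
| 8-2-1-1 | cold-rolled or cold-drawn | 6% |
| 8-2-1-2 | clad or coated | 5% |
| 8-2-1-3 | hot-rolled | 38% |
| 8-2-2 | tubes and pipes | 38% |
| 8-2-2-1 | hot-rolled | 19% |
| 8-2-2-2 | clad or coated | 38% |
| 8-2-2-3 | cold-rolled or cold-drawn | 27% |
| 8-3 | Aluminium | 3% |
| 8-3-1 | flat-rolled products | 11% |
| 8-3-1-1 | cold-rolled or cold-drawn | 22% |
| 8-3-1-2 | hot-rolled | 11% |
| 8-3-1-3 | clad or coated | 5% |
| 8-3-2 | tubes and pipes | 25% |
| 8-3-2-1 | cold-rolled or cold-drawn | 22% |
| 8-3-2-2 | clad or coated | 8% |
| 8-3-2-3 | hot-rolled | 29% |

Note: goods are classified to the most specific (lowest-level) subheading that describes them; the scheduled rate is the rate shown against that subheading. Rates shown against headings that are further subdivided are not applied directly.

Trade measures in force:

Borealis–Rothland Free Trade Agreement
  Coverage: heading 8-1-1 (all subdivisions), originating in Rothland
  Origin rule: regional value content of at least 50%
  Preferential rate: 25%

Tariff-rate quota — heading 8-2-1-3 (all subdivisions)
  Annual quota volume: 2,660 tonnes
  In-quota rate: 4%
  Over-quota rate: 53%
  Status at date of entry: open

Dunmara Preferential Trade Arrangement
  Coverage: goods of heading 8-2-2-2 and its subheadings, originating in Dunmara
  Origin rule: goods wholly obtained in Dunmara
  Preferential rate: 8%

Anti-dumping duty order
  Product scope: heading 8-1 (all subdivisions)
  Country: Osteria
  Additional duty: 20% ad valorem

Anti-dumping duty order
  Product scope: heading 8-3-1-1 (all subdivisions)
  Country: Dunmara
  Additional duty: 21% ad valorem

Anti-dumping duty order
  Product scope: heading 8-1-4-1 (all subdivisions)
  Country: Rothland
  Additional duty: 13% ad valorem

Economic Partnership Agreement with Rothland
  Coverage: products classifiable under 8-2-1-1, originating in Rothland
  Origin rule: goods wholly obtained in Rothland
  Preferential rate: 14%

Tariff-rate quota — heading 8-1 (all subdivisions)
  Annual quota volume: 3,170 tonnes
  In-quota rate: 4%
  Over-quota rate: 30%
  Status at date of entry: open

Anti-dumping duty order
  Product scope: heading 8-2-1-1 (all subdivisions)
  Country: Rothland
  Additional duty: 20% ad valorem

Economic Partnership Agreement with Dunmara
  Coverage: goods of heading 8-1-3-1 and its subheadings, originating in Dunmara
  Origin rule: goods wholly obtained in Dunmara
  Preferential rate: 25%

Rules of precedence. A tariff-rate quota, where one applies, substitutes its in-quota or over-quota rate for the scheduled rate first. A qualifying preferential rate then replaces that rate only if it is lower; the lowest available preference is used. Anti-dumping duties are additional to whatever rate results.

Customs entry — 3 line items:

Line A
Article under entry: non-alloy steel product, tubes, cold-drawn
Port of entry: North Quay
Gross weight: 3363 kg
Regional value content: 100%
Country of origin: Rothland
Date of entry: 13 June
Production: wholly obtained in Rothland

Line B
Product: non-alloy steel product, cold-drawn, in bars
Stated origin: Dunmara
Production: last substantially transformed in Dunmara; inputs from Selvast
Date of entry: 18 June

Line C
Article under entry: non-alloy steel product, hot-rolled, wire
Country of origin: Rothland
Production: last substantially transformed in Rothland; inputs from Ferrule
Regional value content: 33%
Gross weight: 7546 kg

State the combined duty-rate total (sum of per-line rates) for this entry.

Line A: non-alloy steel → 8-1; tubes → 8-1-2; cold-drawn → 8-1-2-1. Scheduled 3%. quota on 8-1 open → in-quota 4%; Rothland agreement on 8-1-1: 8-1-2-1 not covered; Rothland agreement on 8-2-1-1: 8-1-2-1 not covered. → 4%.
Line B: non-alloy steel → 8-1; in bars → 8-1-3; cold-drawn → 8-1-3-2. Scheduled 19%. quota on 8-1 open → in-quota 4%; Dunmara agreement on 8-2-2-2: 8-1-3-2 not covered; Dunmara agreement on 8-1-3-1: 8-1-3-2 not covered. → 4%.
Line C: non-alloy steel → 8-1; wire → 8-1-1; hot-rolled → 8-1-1-1. Scheduled 38%. quota on 8-1 open → in-quota 4%; Rothland agreement on 8-1-1: RVC < 50%; Rothland agreement on 8-2-1-1: 8-1-1-1 not covered. → 4%.
Sum: 4% + 4% + 4% = 12%.

12%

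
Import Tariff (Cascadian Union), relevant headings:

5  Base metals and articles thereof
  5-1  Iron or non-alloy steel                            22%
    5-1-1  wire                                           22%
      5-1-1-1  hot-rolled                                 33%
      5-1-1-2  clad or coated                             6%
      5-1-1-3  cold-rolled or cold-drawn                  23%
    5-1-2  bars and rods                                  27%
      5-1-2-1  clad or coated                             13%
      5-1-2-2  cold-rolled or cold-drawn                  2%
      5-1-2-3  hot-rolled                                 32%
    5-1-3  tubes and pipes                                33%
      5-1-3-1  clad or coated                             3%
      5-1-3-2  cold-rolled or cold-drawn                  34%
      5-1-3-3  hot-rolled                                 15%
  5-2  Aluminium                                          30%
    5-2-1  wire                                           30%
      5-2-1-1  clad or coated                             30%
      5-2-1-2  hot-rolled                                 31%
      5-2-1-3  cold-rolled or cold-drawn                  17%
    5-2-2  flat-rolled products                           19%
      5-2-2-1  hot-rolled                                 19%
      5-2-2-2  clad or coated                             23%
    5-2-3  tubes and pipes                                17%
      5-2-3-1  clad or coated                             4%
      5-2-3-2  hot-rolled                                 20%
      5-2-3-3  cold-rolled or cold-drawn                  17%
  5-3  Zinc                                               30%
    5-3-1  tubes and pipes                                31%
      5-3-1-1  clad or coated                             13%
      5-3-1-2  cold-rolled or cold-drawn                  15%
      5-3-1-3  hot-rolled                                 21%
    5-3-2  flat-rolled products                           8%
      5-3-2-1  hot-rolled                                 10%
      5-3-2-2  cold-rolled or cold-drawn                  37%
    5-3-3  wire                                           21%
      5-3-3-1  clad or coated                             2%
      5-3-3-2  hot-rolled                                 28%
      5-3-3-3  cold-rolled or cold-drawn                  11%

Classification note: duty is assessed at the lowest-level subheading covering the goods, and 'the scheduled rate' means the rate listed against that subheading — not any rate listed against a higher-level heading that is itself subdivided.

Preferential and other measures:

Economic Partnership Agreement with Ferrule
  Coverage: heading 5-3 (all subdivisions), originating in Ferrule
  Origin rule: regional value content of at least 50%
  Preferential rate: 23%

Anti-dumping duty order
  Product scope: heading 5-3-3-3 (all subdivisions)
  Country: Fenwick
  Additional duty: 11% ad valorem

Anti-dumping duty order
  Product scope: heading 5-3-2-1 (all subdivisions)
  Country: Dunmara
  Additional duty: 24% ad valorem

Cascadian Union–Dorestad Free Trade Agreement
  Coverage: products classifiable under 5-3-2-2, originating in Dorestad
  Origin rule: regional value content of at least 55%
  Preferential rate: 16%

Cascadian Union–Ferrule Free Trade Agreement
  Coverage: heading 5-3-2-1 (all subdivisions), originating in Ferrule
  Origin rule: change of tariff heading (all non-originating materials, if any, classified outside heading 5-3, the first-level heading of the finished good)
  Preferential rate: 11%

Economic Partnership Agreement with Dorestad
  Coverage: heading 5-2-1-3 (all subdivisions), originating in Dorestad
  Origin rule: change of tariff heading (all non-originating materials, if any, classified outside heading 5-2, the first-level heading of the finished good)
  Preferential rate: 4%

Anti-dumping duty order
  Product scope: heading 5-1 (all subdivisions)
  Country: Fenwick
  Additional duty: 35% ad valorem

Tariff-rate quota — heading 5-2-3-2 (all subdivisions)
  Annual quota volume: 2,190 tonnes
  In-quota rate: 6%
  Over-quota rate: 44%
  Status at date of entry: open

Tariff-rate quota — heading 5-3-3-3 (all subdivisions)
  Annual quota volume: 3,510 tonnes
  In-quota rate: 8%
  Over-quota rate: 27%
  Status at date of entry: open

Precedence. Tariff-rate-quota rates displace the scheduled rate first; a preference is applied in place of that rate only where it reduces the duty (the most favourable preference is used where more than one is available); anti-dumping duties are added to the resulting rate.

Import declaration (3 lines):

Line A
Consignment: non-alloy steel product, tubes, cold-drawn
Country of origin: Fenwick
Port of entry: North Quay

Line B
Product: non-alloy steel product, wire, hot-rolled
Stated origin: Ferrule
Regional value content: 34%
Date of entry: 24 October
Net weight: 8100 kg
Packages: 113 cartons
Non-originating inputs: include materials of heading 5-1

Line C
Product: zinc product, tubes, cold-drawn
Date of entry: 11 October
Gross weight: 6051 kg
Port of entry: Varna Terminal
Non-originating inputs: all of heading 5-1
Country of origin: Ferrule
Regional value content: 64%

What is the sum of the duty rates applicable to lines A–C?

Line A: non-alloy steel → 5-1; tubes → 5-1-3; cold-drawn → 5-1-3-2. Scheduled 34%. anti-dumping (Fenwick, 5-1): +35%; total 34% + 35% = 69%. → 69%.
Line B: non-alloy steel → 5-1; wire → 5-1-1; hot-rolled → 5-1-1-1. Scheduled 33%. Ferrule agreement on 5-3: 5-1-1-1 not covered; Ferrule agreement on 5-3-2-1: 5-1-1-1 not covered. → 33%.
Line C: zinc → 5-3; tubes → 5-3-1; cold-drawn → 5-3-1-2. Scheduled 15%. Ferrule agreement on 5-3: RVC ≥ 50% → 23% available; Ferrule agreement on 5-3-2-1: 5-3-1-2 not covered; preference 23% not lower than 15% → no reduction. → 15%.
Sum: 69% + 33% + 15% = 117%.

117%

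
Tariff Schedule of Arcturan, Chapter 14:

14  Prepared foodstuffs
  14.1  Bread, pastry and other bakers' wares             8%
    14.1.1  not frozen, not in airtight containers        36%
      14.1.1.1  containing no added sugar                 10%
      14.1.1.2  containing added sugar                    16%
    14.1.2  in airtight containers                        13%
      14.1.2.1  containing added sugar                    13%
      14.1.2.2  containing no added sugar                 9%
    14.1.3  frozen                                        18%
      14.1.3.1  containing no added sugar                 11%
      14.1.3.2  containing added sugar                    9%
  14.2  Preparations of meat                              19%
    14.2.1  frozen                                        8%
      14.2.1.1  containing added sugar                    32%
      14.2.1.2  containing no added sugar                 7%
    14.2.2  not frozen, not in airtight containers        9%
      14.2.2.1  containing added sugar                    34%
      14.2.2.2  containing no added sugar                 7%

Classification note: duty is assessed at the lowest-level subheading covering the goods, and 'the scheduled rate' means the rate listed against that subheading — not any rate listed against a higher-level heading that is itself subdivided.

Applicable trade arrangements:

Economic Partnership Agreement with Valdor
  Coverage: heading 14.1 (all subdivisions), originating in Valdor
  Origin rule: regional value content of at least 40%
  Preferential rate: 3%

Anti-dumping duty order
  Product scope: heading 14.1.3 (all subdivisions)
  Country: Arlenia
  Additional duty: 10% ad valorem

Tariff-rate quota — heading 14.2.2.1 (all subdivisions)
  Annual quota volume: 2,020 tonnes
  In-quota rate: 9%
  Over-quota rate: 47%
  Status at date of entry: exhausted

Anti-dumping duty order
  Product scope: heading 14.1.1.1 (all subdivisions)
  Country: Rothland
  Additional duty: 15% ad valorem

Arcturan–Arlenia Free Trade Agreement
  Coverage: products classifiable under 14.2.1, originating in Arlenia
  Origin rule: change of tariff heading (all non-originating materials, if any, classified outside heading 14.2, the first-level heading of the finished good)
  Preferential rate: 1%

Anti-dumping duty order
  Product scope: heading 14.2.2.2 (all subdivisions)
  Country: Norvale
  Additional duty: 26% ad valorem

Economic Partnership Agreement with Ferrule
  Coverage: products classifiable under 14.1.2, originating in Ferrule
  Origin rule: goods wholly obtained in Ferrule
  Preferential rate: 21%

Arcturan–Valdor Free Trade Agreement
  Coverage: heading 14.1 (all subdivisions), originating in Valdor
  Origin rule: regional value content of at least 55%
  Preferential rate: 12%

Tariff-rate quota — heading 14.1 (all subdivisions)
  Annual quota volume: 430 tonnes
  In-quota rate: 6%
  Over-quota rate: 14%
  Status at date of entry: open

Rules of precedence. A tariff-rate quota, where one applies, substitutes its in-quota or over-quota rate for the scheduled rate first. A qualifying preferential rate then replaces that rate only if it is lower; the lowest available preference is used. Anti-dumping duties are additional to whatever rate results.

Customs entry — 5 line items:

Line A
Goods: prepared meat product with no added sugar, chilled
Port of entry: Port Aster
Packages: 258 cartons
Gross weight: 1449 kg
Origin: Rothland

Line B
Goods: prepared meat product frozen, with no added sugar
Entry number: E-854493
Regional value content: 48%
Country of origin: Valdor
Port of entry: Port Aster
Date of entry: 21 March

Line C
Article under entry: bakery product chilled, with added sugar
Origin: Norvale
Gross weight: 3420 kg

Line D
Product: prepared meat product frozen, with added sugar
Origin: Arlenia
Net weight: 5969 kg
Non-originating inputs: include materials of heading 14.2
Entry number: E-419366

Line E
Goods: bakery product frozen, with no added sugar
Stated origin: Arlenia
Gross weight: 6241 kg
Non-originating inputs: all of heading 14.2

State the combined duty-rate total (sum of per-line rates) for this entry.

68%

Line A: prepared meat product → 14.2; chilled → 14.2.2; with no added sugar → 14.2.2.2. Scheduled 7%. No special measure applies. → 7%.
Line B: prepared meat product → 14.2; frozen → 14.2.1; with no added sugar → 14.2.1.2. Scheduled 7%. Valdor agreement on 14.1: 14.2.1.2 not covered; Valdor agreement on 14.1: 14.2.1.2 not covered. → 7%.
Line C: bakery product → 14.1; chilled → 14.1.1; with added sugar → 14.1.1.2. Scheduled 16%. quota on 14.1 open → in-quota 6%. → 6%.
Line D: prepared meat product → 14.2; frozen → 14.2.1; with added sugar → 14.2.1.1. Scheduled 32%. Arlenia agreement on 14.2.1: CTH not met. → 32%.
Line E: bakery product → 14.1; frozen → 14.1.3; with no added sugar → 14.1.3.1. Scheduled 11%. quota on 14.1 open → in-quota 6%; Arlenia agreement on 14.2.1: 14.1.3.1 not covered; anti-dumping (Arlenia, 14.1.3): +10%; total 6% + 10% = 16%. → 16%.
Sum: 7% + 7% + 6% + 32% + 16% = 68%.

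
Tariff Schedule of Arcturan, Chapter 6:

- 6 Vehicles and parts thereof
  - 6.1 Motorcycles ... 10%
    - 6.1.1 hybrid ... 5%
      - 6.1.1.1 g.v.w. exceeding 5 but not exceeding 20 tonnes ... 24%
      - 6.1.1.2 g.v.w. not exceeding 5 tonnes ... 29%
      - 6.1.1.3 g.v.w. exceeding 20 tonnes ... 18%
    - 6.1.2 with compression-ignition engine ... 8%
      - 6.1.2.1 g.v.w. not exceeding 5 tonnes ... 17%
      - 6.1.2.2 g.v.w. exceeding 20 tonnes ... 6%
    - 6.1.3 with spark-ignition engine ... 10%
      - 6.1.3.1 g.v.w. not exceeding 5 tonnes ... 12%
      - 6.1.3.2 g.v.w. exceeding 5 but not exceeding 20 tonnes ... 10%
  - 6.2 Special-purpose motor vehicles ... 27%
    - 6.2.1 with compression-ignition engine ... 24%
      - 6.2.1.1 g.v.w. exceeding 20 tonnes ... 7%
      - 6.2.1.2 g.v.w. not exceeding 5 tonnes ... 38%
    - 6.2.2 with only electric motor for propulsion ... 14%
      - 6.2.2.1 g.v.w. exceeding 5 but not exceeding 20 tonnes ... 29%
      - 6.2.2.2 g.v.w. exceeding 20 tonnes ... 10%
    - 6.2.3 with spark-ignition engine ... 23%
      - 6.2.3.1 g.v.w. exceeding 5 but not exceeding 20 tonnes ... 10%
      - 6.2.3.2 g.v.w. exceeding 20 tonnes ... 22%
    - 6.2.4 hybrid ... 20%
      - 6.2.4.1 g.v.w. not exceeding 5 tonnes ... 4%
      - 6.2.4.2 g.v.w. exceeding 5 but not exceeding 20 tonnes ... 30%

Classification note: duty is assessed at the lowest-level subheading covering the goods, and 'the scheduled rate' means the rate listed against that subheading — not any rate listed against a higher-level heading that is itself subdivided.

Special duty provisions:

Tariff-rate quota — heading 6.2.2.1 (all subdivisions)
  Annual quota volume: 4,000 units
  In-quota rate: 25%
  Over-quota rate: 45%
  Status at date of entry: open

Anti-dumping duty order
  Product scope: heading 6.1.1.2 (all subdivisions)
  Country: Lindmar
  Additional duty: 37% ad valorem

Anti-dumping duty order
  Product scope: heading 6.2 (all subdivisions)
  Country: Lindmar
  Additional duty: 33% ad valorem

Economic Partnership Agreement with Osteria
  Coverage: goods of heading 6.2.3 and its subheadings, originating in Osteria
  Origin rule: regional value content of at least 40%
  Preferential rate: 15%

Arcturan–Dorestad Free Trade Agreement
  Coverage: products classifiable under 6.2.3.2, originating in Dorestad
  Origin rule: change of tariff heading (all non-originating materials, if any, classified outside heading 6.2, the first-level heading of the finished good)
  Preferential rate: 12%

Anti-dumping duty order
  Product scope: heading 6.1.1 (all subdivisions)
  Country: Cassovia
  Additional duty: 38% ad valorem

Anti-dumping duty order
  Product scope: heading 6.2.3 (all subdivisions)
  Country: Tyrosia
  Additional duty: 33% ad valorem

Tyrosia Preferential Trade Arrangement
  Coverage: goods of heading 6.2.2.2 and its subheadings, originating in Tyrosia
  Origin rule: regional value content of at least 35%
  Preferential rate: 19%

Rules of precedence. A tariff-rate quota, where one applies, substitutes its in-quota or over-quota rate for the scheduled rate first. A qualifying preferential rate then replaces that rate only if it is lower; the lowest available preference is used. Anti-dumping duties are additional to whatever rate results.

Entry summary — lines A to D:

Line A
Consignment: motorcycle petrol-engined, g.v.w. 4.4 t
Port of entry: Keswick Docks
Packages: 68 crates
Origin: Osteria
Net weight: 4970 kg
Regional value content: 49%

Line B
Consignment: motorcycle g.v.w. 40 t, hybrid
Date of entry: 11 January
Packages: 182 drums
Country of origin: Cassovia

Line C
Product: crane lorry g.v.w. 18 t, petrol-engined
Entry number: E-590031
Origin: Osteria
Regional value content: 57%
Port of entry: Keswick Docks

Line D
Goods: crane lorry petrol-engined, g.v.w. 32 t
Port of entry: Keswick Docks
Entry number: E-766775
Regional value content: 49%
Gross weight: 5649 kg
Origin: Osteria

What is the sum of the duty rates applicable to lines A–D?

93%

Line A: motorcycle → 6.1; petrol-engined → 6.1.3; g.v.w. 4.4 t → 6.1.3.1. Scheduled 12%. Osteria agreement on 6.2.3: 6.1.3.1 not covered. → 12%.
Line B: motorcycle → 6.1; hybrid → 6.1.1; g.v.w. 40 t → 6.1.1.3. Scheduled 18%. anti-dumping (Cassovia, 6.1.1): +38%; total 18% + 38% = 56%. → 56%.
Line C: crane lorry → 6.2; petrol-engined → 6.2.3; g.v.w. 18 t → 6.2.3.1. Scheduled 10%. Osteria agreement on 6.2.3: RVC ≥ 40% → 15% available; preference 15% not lower than 10% → no reduction. → 10%.
Line D: crane lorry → 6.2; petrol-engined → 6.2.3; g.v.w. 32 t → 6.2.3.2. Scheduled 22%. Osteria agreement on 6.2.3: RVC ≥ 40% → 15% available; preferential 15%. → 15%.
Sum: 12% + 56% + 10% + 15% = 93%.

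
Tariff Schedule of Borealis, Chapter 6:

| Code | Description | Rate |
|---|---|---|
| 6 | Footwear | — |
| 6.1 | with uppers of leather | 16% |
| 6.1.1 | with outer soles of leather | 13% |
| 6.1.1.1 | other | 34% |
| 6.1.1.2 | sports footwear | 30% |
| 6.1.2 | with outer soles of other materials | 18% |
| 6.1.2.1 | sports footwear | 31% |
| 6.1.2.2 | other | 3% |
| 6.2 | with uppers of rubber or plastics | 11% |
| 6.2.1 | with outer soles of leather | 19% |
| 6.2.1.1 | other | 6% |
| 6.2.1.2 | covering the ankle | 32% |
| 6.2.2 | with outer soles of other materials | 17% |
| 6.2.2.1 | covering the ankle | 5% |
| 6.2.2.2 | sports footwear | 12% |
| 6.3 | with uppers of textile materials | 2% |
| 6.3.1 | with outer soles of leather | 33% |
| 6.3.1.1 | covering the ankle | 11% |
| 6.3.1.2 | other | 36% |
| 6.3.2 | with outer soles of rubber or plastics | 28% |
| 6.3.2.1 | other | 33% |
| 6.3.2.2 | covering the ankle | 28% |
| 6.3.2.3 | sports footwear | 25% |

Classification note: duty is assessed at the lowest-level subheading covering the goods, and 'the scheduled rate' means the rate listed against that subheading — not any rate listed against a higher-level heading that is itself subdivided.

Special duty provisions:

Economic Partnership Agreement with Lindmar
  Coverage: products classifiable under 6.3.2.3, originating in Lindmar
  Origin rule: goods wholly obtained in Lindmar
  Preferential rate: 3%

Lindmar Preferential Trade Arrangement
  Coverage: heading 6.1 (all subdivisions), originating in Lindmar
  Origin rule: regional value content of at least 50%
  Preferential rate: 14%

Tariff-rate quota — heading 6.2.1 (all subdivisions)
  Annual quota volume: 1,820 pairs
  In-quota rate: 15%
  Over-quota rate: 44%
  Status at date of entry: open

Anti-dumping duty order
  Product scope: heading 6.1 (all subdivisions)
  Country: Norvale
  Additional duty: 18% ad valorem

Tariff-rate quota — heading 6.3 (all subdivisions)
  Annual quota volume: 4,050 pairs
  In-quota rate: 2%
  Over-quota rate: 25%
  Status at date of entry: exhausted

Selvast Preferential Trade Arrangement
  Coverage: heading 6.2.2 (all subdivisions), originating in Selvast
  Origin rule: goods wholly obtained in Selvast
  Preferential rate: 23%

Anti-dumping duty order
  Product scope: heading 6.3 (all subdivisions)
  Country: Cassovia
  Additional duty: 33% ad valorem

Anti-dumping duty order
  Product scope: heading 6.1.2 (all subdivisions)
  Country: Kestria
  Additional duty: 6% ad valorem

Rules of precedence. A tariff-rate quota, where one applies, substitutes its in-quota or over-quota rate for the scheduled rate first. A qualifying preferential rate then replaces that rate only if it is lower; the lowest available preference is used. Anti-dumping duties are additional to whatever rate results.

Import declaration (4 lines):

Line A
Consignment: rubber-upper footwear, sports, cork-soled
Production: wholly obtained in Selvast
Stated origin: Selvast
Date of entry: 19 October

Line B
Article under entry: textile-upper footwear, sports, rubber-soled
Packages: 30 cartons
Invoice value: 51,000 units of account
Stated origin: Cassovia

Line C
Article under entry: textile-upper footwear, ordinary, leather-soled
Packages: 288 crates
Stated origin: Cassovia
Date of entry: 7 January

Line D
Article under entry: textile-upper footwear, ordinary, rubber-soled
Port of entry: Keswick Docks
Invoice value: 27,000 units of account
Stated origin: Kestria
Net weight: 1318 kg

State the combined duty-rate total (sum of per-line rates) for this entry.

153%

Line A: rubber-upper → 6.2; cork-soled → 6.2.2; sports → 6.2.2.2. Scheduled 12%. Selvast agreement on 6.2.2: wholly obtained → 23% available; preference 23% not lower than 12% → no reduction. → 12%.
Line B: textile-upper → 6.3; rubber-soled → 6.3.2; sports → 6.3.2.3. Scheduled 25%. quota on 6.3 exhausted → over-quota 25%; anti-dumping (Cassovia, 6.3): +33%; total 25% + 33% = 58%. → 58%.
Line C: textile-upper → 6.3; leather-soled → 6.3.1; ordinary → 6.3.1.2. Scheduled 36%. quota on 6.3 exhausted → over-quota 25%; anti-dumping (Cassovia, 6.3): +33%; total 25% + 33% = 58%. → 58%.
Line D: textile-upper → 6.3; rubber-soled → 6.3.2; ordinary → 6.3.2.1. Scheduled 33%. quota on 6.3 exhausted → over-quota 25%. → 25%.
Sum: 12% + 58% + 58% + 25% = 153%.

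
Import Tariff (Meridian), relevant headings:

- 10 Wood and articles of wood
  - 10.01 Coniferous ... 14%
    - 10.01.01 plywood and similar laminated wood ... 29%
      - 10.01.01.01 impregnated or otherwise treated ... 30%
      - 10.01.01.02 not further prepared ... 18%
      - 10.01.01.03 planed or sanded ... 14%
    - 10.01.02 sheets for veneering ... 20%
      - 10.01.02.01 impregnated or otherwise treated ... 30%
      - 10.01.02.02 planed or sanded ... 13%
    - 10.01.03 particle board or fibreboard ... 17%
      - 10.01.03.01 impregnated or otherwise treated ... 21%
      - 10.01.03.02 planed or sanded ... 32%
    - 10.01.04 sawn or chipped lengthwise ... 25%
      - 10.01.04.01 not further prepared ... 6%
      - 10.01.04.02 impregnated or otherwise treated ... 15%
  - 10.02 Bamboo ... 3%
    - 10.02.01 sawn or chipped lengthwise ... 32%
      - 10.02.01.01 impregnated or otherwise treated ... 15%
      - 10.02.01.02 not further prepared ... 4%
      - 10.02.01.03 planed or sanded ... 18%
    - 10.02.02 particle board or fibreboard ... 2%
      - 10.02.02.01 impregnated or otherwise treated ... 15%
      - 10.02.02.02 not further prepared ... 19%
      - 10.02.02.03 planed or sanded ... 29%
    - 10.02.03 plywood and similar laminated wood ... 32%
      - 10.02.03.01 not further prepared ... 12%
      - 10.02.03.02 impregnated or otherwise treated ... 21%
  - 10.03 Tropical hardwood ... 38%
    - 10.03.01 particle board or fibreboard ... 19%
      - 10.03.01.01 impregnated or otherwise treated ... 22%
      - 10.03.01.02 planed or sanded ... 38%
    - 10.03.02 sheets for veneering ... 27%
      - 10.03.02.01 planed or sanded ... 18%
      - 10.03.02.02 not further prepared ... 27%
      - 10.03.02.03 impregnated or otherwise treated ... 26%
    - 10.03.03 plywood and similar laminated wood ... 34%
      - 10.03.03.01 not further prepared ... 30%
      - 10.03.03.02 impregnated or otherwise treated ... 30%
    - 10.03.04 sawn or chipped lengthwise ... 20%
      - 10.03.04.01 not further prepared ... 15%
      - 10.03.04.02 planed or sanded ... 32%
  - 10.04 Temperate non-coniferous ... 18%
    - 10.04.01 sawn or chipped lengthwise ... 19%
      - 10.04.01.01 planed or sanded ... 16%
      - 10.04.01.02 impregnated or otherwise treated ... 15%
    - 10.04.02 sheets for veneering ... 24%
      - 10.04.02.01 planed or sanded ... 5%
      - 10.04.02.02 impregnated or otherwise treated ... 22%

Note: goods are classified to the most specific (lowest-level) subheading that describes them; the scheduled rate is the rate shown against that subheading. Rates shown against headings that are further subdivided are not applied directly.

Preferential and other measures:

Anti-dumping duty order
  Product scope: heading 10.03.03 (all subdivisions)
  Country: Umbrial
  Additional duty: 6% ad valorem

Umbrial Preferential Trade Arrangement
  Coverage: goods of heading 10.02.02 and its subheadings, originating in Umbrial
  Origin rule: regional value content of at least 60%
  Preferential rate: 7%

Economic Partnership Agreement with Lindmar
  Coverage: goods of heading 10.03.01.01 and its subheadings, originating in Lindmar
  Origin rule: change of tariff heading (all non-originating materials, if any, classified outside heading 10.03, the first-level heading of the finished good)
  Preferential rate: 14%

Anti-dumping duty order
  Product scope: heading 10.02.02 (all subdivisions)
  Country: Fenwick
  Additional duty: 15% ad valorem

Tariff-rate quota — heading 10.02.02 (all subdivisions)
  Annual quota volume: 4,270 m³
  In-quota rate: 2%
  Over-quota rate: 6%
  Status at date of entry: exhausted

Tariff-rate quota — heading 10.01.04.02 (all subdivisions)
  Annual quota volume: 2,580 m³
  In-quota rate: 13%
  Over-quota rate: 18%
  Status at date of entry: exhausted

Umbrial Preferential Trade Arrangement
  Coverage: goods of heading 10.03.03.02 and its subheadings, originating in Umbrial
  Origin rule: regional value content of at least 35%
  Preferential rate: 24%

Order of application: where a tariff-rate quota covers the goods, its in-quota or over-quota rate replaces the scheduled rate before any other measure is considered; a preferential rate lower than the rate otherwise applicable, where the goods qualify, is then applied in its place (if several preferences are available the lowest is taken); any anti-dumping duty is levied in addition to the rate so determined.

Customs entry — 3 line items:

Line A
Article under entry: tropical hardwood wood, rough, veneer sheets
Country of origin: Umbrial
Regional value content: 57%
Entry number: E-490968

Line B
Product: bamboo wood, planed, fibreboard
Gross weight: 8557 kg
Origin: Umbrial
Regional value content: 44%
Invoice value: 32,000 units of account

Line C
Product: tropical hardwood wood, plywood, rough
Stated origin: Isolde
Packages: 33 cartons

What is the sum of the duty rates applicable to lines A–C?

63%

Line A: tropical hardwood → 10.03; veneer sheets → 10.03.02; rough → 10.03.02.02. Scheduled 27%. Umbrial agreement on 10.02.02: 10.03.02.02 not covered; Umbrial agreement on 10.03.03.02: 10.03.02.02 not covered. → 27%.
Line B: bamboo → 10.02; fibreboard → 10.02.02; planed → 10.02.02.03. Scheduled 29%. quota on 10.02.02 exhausted → over-quota 6%; Umbrial agreement on 10.02.02: RVC < 60%; Umbrial agreement on 10.03.03.02: 10.02.02.03 not covered. → 6%.
Line C: tropical hardwood → 10.03; plywood → 10.03.03; rough → 10.03.03.01. Scheduled 30%. No special measure applies. → 30%.
Sum: 27% + 6% + 30% = 63%.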